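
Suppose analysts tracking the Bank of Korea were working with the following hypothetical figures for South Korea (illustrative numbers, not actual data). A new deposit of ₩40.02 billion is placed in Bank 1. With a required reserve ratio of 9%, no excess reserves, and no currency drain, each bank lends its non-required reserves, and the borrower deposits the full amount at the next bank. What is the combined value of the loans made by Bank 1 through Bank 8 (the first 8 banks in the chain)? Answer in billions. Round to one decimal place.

Bank i lends (1 − rr)^i of the original deposit: Bank 1 lends 40.02·0.9100 = 36.4182, Bank 2 lends 40.02·0.9100² ≈ 33.1406, and so on.
Summing a geometric series: total = 40.02·[0.9100·(1 − 0.9100^8) / (1 − 0.9100)] ≈ 214.3605 billion.

₩214.4 billion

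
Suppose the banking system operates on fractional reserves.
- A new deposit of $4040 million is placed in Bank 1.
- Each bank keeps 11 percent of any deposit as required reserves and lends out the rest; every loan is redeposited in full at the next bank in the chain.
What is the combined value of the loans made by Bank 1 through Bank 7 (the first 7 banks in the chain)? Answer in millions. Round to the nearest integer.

$18229 million

Bank i lends (1 − rr)^i of the original deposit: Bank 1 lends 4040·0.8900 = 3595.6000, Bank 2 lends 4040·0.8900² = 3200.0840, and so on.
Summing a geometric series: total = 4040·[0.8900·(1 − 0.8900^7) / (1 − 0.8900)] ≈ 18229.2557 million.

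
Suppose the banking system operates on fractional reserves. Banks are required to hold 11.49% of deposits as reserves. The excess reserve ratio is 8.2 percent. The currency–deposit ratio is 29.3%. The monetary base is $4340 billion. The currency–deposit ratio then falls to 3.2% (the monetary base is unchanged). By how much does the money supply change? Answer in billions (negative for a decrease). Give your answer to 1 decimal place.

$8112.3 billion

Initially m₁ = (1 + 0.293) / (0.1149 + 0.082 + 0.293) ≈ 2.639314, so M₁ = 2.639314 × 4340 ≈ 11454.6228 billion.
After the change m₂ = (1 + 0.032) / (0.1149 + 0.082 + 0.032) ≈ 4.508519, so M₂ = 4.508519 × 4340 ≈ 19566.9725 billion.
ΔM = M₂ − M₁ = 19566.9725 − 11454.6228 = 8112.3497 billion.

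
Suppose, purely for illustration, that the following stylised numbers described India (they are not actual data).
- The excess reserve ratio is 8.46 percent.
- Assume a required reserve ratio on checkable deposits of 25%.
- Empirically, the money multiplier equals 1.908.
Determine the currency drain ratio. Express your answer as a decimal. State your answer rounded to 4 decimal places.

Using m = 1.908. From m = (1 + c)/(c + rr + e), rearranging gives 1 + c = m·(c + rr + e), so c·(1 − m) = m·(rr + e) − 1.
Hence c = [m·(rr + e) − 1]/(1 − m) = [1.908 × (0.25 + 0.0846) − 1] / (1 − 1.908) ≈ 0.398219.

0.3982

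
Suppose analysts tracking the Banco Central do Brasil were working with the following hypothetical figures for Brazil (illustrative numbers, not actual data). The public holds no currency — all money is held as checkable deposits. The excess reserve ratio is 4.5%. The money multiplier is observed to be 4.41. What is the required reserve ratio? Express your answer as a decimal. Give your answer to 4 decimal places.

0.1818

Using m = 4.41. Since m = (1 + c)/(c + rr + e), the denominator satisfies c + rr + e = (1 + c)/m = (1 + 0) / 4.41 ≈ 0.226757.
With c = 0 and e = 0.045, the required reserve ratio is 0.226757 − 0 − 0.045 = 0.181757.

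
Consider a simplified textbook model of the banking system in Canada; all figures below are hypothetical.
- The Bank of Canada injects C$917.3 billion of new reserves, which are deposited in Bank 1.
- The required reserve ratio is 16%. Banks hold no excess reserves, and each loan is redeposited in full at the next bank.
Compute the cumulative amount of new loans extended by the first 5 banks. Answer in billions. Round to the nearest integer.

C$2802 billion

Bank i lends (1 − rr)^i of the original deposit: Bank 1 lends 917.3·0.8400 = 770.5320, Bank 2 lends 917.3·0.8400² ≈ 647.2469, and so on.
Summing a geometric series: total = 917.3·[0.8400·(1 − 0.8400^5) / (1 − 0.8400)] ≈ 2801.7895 billion.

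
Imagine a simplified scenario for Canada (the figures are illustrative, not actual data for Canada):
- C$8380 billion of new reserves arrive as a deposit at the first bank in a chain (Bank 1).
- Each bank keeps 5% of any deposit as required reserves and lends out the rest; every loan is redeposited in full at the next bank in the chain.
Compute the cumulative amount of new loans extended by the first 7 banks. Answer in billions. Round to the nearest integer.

C$48031 billion

Bank i lends (1 − rr)^i of the original deposit: Bank 1 lends 8380·0.9500 = 7961.0000, Bank 2 lends 8380·0.9500² = 7562.9500, and so on.
Summing a geometric series: total = 8380·[0.9500·(1 − 0.9500^7) / (1 − 0.9500)] ≈ 48030.7357 billion.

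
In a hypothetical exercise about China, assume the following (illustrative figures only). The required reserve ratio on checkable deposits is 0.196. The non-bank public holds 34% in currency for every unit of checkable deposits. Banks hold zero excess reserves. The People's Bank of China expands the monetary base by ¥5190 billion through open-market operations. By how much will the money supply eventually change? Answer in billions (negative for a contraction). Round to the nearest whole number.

The money multiplier is m = (1 + c) / (rr + c) = (1 + 0.34) / (0.196 + 0.34) = 2.5.
The purchase adds 5190 billion of base, so ΔM = m × ΔMB = 2.5 × (+5190) = 12975 billion.

¥12975 billion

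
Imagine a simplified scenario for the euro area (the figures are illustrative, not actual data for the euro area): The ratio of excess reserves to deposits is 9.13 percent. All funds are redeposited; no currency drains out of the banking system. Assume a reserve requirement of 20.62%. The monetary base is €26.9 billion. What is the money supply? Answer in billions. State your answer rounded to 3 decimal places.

The money multiplier is m = 1 / (rr + e) = 1 / (0.2062 + 0.0913) ≈ 3.361345.
So M = m × MB = 3.361345 × 26.9 ≈ 90.4202 billion.

€90.420 billion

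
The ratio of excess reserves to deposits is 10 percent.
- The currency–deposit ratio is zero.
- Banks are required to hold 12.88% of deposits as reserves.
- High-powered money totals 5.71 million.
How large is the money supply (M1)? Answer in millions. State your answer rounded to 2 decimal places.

24.96 million

The money multiplier is m = 1 / (rr + e) = 1 / (0.1288 + 0.1) ≈ 4.3706.
So M = m × MB = 4.3706 × 5.71 ≈ 24.9561 million.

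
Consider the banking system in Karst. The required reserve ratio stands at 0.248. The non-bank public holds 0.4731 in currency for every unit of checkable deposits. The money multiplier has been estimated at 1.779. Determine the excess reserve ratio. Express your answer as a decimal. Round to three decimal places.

0.107

Using m = 1.779. Since m = (1 + c)/(c + rr + e), the denominator satisfies c + rr + e = (1 + c)/m = (1 + 0.4731) / 1.779 ≈ 0.828049.
With c = 0.4731 and rr = 0.248, the excess reserve ratio is 0.828049 − 0.4731 − 0.248 = 0.106949.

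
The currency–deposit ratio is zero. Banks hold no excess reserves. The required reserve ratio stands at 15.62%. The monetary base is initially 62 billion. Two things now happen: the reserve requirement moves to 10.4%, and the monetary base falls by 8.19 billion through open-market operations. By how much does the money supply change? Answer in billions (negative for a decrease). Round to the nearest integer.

Before: m₁ = 1 / (0.1562) ≈ 6.4020, MB₁ = 62, so M₁ = 6.4020 × 62 = 396.924 billion.
After: m₂ = 1 / (0.104) ≈ 9.6154, MB₂ = 62 − 8.19 = 53.81, so M₂ = 9.6154 × 53.81 ≈ 517.4047 billion.
ΔM = M₂ − M₁ = 517.4047 − 396.924 = 120.4807 billion.

120 billion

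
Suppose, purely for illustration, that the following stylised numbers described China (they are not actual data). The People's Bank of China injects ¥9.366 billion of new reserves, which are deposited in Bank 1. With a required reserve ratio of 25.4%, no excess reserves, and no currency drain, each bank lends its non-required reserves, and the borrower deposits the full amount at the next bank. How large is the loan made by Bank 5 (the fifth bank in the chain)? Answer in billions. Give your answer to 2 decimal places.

¥2.16 billion

Each bank lends a fraction (1 − rr) = 0.7460 of the deposit it receives, so Bank 5 receives 9.366·0.7460^4 and lends 9.366·0.7460^5 ≈ 2.1640 billion.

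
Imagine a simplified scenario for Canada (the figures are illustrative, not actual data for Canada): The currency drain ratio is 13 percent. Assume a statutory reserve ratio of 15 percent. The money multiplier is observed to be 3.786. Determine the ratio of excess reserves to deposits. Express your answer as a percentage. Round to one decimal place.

Using m = 3.786. Since m = (1 + c)/(c + rr + e), the denominator satisfies c + rr + e = (1 + c)/m = (1 + 0.13) / 3.786 ≈ 0.298468.
With c = 0.13 and rr = 0.15, the ratio of excess reserves to deposits is 0.298468 − 0.13 − 0.15 = 0.018468.

1.8%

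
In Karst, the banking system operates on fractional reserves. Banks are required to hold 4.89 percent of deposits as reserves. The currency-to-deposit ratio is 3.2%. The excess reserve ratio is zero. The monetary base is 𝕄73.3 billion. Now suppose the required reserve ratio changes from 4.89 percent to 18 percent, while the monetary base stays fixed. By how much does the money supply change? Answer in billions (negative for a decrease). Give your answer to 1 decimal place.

Initially m₁ = (1 + 0.032) / (0.0489 + 0.032) ≈ 12.7565, so M₁ = 12.7565 × 73.3 ≈ 935.0515 billion.
After the change m₂ = (1 + 0.032) / (0.18 + 0.032) ≈ 4.8679, so M₂ = 4.8679 × 73.3 ≈ 356.8171 billion.
ΔM = M₂ − M₁ = 356.8171 − 935.0515 = -578.2344 billion.

-578.2 billion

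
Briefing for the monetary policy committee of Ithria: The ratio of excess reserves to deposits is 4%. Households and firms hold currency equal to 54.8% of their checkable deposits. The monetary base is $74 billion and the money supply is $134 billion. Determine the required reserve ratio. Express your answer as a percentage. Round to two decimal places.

Using m = M/MB = 134/74 ≈ 1.810811. Since m = (1 + c)/(c + rr + e), the denominator satisfies c + rr + e = (1 + c)/m = (1 + 0.548) / 1.810811 ≈ 0.854866.
With c = 0.548 and e = 0.04, the required reserve ratio is 0.854866 − 0.548 − 0.04 = 0.266866.

26.69%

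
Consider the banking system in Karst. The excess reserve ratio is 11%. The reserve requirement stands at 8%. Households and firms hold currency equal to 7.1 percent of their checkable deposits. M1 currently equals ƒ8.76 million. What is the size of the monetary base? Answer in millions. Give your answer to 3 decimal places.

The money multiplier is m = (1 + c) / (rr + e + c) = (1 + 0.071) / (0.08 + 0.11 + 0.071) ≈ 4.10345.
MB = M / m = 8.76 / 4.10345 ≈ 2.1348 million.

ƒ2.135 million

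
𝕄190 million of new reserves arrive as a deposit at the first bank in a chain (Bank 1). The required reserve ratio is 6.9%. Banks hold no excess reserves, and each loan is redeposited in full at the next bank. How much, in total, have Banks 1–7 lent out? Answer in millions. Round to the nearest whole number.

Bank i lends (1 − rr)^i of the original deposit: Bank 1 lends 190·0.9310 = 176.8900, Bank 2 lends 190·0.9310² ≈ 164.6846, and so on.
Summing a geometric series: total = 190·[0.9310·(1 − 0.9310^7) / (1 − 0.9310)] ≈ 1009.4409 million.

𝕄1009 million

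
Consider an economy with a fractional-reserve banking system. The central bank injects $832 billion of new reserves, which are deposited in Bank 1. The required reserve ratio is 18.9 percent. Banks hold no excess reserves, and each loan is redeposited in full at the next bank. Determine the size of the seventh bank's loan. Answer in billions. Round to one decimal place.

Each bank lends a fraction (1 − rr) = 0.8110 of the deposit it receives, so Bank 7 receives 832·0.8110^6 and lends 832·0.8110^7 ≈ 191.9859 billion.

$192.0 billion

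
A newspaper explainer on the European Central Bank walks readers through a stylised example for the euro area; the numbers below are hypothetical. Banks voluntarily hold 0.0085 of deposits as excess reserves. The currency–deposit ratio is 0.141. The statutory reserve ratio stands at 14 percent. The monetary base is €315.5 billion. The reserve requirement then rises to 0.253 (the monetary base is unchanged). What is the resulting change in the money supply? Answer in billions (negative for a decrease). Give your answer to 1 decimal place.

-349.1 billion

Initially m₁ = (1 + 0.141) / (0.14 + 0.0085 + 0.141) ≈ 3.94128, so M₁ = 3.94128 × 315.5 ≈ 1243.4738 billion.
After the change m₂ = (1 + 0.141) / (0.253 + 0.0085 + 0.141) ≈ 2.83478, so M₂ = 2.83478 × 315.5 ≈ 894.3731 billion.
ΔM = M₂ − M₁ = 894.3731 − 1243.4738 = -349.1007 billion.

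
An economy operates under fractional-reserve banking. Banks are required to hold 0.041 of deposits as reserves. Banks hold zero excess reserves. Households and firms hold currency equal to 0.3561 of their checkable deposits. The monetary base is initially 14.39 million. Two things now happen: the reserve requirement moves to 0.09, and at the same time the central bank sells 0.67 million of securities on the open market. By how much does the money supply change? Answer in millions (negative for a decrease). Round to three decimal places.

Before: m₁ = (1 + 0.3561) / (0.041 + 0.3561) ≈ 3.415009, MB₁ = 14.39, so M₁ = 3.415009 × 14.39 ≈ 49.142 million.
After: m₂ = (1 + 0.3561) / (0.09 + 0.3561) ≈ 3.039901, MB₂ = 14.39 − 0.67 = 13.72, so M₂ = 3.039901 × 13.72 ≈ 41.7074 million.
ΔM = M₂ − M₁ = 41.7074 − 49.142 = -7.4346 million.

-7.435 million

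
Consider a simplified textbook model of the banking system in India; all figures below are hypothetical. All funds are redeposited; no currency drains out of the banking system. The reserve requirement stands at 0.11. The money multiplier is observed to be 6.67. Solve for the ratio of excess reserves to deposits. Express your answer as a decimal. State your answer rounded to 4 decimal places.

Using m = 6.67. Since m = (1 + c)/(c + rr + e), the denominator satisfies c + rr + e = (1 + c)/m = (1 + 0) / 6.67 ≈ 0.149925.
With c = 0 and rr = 0.11, the ratio of excess reserves to deposits is 0.149925 − 0 − 0.11 = 0.039925.

0.0399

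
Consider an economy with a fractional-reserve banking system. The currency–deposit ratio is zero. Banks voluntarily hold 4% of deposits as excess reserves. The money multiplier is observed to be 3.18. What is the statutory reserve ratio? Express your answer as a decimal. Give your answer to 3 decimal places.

Using m = 3.18. Since m = (1 + c)/(c + rr + e), the denominator satisfies c + rr + e = (1 + c)/m = (1 + 0) / 3.18 ≈ 0.314465.
With c = 0 and e = 0.04, the statutory reserve ratio is 0.314465 − 0 − 0.04 = 0.274465.

0.274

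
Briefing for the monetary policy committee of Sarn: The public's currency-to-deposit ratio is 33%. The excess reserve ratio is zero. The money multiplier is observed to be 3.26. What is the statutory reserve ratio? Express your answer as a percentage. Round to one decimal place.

7.8%

Using m = 3.26. Since m = (1 + c)/(c + rr + e), the denominator satisfies c + rr + e = (1 + c)/m = (1 + 0.33) / 3.26 ≈ 0.407975.
With c = 0.33 and e = 0, the statutory reserve ratio is 0.407975 − 0.33 − 0 = 0.077975.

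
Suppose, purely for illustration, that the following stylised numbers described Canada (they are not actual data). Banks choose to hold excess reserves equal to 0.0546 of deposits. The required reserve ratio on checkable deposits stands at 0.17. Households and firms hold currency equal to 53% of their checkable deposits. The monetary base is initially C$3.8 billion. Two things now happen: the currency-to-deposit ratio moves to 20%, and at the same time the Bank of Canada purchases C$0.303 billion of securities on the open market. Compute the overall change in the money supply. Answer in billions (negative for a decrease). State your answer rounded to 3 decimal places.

C$3.891 billion

Before: m₁ = (1 + 0.53) / (0.17 + 0.0546 + 0.53) ≈ 2.02756, MB₁ = 3.8, so M₁ = 2.02756 × 3.8 ≈ 7.7047 billion.
After: m₂ = (1 + 0.2) / (0.17 + 0.0546 + 0.2) ≈ 2.82619, MB₂ = 3.8 + 0.303 = 4.103, so M₂ = 2.82619 × 4.103 ≈ 11.5959 billion.
ΔM = M₂ − M₁ = 11.5959 − 7.7047 = 3.8912 billion.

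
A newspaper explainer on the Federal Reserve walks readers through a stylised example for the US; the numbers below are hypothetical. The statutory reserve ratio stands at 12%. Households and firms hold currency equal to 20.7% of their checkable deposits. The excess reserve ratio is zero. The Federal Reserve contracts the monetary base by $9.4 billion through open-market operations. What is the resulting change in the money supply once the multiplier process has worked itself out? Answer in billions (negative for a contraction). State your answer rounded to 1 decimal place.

-34.7 billion

The money multiplier is m = (1 + c) / (rr + c) = (1 + 0.207) / (0.12 + 0.207) ≈ 3.6911.
The sale removes 9.4 billion of base, so ΔM = m × ΔMB = 3.6911 × (−9.4) ≈ -34.6963 billion.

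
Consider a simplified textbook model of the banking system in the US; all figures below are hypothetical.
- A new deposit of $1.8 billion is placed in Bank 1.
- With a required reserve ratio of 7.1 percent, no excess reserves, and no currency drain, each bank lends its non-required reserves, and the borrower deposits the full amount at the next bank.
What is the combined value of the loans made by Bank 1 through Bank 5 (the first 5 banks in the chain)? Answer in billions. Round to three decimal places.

Bank i lends (1 − rr)^i of the original deposit: Bank 1 lends 1.8·0.9290 = 1.6722, Bank 2 lends 1.8·0.9290² ≈ 1.5535, and so on.
Summing a geometric series: total = 1.8·[0.9290·(1 − 0.9290^5) / (1 − 0.9290)] ≈ 7.2551 billion.

$7.255 billion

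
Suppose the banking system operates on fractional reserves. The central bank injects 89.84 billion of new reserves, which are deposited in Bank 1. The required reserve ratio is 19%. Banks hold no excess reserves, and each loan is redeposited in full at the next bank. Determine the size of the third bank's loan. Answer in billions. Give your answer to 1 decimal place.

Each bank lends a fraction (1 − rr) = 0.8100 of the deposit it receives, so Bank 3 receives 89.84·0.8100^2 and lends 89.84·0.8100^3 ≈ 47.7447 billion.

47.7 billion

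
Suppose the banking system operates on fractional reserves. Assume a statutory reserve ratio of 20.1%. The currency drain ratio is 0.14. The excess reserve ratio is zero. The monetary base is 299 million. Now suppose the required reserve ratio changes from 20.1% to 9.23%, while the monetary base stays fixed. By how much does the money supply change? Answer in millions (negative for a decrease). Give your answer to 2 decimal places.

467.74 million

Initially m₁ = (1 + 0.14) / (0.201 + 0.14) ≈ 3.343109, so M₁ = 3.343109 × 299 ≈ 999.5896 million.
After the change m₂ = (1 + 0.14) / (0.0923 + 0.14) ≈ 4.907447, so M₂ = 4.907447 × 299 ≈ 1467.3267 million.
ΔM = M₂ − M₁ = 1467.3267 − 999.5896 = 467.7371 million.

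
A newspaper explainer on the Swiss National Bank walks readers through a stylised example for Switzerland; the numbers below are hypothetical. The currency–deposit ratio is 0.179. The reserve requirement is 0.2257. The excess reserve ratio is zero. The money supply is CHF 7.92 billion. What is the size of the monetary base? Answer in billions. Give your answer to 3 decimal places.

The money multiplier is m = (1 + c) / (rr + c) = (1 + 0.179) / (0.2257 + 0.179) ≈ 2.91327.
MB = M / m = 7.92 / 2.91327 ≈ 2.7186 billion.

CHF 2.719 billion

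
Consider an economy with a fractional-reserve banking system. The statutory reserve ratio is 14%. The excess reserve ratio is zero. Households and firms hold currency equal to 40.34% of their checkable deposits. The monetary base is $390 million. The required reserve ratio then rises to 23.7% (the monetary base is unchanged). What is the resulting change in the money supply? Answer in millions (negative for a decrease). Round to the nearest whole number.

Initially m₁ = (1 + 0.4034) / (0.14 + 0.4034) ≈ 2.5826, so M₁ = 2.5826 × 390 = 1007.214 million.
After the change m₂ = (1 + 0.4034) / (0.237 + 0.4034) ≈ 2.1914, so M₂ = 2.1914 × 390 = 854.646 million.
ΔM = M₂ − M₁ = 854.646 − 1007.214 = -152.568 million.

-153 million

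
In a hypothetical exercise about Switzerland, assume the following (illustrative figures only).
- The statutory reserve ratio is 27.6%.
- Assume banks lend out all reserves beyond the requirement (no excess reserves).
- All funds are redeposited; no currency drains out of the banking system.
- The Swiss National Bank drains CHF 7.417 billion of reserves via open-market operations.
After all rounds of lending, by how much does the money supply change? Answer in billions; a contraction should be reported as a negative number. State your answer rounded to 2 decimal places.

-26.87 billion

The simple money multiplier is m = 1/rr = 1/0.276 ≈ 3.6232.
An open-market sale reduces the monetary base by 7.417 billion, so ΔM = m × ΔMB = 3.6232 × (−7.417) ≈ -26.8733 billion.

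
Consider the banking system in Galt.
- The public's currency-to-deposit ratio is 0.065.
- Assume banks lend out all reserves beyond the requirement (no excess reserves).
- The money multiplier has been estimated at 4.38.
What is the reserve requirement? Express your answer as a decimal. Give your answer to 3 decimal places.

0.178

Using m = 4.38. Since m = (1 + c)/(c + rr + e), the denominator satisfies c + rr + e = (1 + c)/m = (1 + 0.065) / 4.38 ≈ 0.243151.
With c = 0.065 and e = 0, the reserve requirement is 0.243151 − 0.065 − 0 = 0.178151.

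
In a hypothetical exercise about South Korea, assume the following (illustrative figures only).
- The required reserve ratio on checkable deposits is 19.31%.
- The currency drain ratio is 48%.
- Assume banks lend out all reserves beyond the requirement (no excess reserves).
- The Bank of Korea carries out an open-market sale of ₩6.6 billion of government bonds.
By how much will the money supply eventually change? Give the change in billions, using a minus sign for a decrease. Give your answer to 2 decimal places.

The money multiplier is m = (1 + c) / (rr + c) = (1 + 0.48) / (0.1931 + 0.48) ≈ 2.1988.
The sale removes 6.6 billion of base, so ΔM = m × ΔMB = 2.1988 × (−6.6) ≈ -14.5121 billion.

-14.51 billion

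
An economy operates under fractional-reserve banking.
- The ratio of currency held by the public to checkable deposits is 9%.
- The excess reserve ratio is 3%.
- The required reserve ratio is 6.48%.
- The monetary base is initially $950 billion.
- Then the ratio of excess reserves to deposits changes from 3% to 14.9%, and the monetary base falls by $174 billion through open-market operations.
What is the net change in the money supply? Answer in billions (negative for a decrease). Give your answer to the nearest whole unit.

Before: m₁ = (1 + 0.09) / (0.0648 + 0.03 + 0.09) ≈ 5.8983, MB₁ = 950, so M₁ = 5.8983 × 950 = 5603.385 billion.
After: m₂ = (1 + 0.09) / (0.0648 + 0.149 + 0.09) ≈ 3.5879, MB₂ = 950 − 174 = 776, so M₂ = 3.5879 × 776 = 2784.2104 billion.
ΔM = M₂ − M₁ = 2784.2104 − 5603.385 = -2819.1746 billion.

-2819 billion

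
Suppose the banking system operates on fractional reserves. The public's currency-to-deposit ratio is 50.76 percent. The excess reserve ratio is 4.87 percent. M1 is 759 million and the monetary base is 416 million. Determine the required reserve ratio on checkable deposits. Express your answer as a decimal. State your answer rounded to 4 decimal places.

0.2700

Using m = M/MB = 759/416 ≈ 1.824519. Since m = (1 + c)/(c + rr + e), the denominator satisfies c + rr + e = (1 + c)/m = (1 + 0.5076) / 1.824519 ≈ 0.826300.
With c = 0.5076 and e = 0.0487, the required reserve ratio on checkable deposits is 0.826300 − 0.5076 − 0.0487 = 0.27.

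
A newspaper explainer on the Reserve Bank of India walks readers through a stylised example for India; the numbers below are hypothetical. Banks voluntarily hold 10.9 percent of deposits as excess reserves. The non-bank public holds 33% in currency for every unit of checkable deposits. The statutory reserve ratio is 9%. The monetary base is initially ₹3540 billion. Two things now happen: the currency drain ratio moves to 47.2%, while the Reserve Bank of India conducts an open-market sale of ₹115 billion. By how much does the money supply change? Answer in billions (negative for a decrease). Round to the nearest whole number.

Before: m₁ = (1 + 0.33) / (0.09 + 0.109 + 0.33) ≈ 2.51418, MB₁ = 3540, so M₁ = 2.51418 × 3540 = 8900.1972 billion.
After: m₂ = (1 + 0.472) / (0.09 + 0.109 + 0.472) ≈ 2.19374, MB₂ = 3540 − 115 = 3425, so M₂ = 2.19374 × 3425 = 7513.5595 billion.
ΔM = M₂ − M₁ = 7513.5595 − 8900.1972 = -1386.6377 billion.

-1387 billion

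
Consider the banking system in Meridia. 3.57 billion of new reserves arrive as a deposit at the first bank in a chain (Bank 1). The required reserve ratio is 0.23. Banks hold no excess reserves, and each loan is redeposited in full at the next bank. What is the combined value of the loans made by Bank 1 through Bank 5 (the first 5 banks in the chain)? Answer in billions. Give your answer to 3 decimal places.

Bank i lends (1 − rr)^i of the original deposit: Bank 1 lends 3.57·0.7700 = 2.7489, Bank 2 lends 3.57·0.7700² ≈ 2.1167, and so on.
Summing a geometric series: total = 3.57·[0.7700·(1 − 0.7700^5) / (1 − 0.7700)] ≈ 8.7167 billion.

8.717 billion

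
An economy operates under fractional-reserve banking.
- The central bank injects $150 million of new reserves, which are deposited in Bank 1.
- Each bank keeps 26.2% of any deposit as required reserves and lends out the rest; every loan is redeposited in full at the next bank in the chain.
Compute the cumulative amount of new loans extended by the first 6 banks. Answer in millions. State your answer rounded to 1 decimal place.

$354.3 million

Bank i lends (1 − rr)^i of the original deposit: Bank 1 lends 150·0.7380 = 110.7000, Bank 2 lends 150·0.7380² = 81.6966, and so on.
Summing a geometric series: total = 150·[0.7380·(1 − 0.7380^6) / (1 − 0.7380)] ≈ 354.2562 million.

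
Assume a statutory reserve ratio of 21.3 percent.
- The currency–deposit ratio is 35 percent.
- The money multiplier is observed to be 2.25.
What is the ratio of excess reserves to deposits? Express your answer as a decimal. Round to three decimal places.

Using m = 2.25. Since m = (1 + c)/(c + rr + e), the denominator satisfies c + rr + e = (1 + c)/m = (1 + 0.35) / 2.25 = 0.600000.
With c = 0.35 and rr = 0.213, the ratio of excess reserves to deposits is 0.600000 − 0.35 − 0.213 = 0.037.

0.037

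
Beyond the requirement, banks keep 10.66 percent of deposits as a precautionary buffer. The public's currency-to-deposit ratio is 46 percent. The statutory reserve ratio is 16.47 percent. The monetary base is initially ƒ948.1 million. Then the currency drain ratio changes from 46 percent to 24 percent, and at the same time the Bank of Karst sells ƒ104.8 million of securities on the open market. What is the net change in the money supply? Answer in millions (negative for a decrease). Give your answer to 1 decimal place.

Before: m₁ = (1 + 0.46) / (0.1647 + 0.1066 + 0.46) ≈ 1.99644, MB₁ = 948.1, so M₁ = 1.99644 × 948.1 ≈ 1892.8248 million.
After: m₂ = (1 + 0.24) / (0.1647 + 0.1066 + 0.24) ≈ 2.42519, MB₂ = 948.1 − 104.8 = 843.3, so M₂ = 2.42519 × 843.3 ≈ 2045.1627 million.
ΔM = M₂ − M₁ = 2045.1627 − 1892.8248 = 152.3379 million.

ƒ152.3 million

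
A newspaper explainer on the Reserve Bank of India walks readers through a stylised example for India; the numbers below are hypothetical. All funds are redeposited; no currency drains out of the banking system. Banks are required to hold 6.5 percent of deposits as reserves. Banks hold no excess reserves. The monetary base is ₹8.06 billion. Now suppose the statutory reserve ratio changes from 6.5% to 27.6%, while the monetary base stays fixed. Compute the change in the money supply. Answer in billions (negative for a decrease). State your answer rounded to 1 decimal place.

Initially m₁ = 1 / (0.065) ≈ 15.3846, so M₁ = 15.3846 × 8.06 ≈ 123.9999 billion.
After the change m₂ = 1 / (0.276) ≈ 3.6232, so M₂ = 3.6232 × 8.06 ≈ 29.203 billion.
ΔM = M₂ − M₁ = 29.203 − 123.9999 = -94.7969 billion.

-94.8 billion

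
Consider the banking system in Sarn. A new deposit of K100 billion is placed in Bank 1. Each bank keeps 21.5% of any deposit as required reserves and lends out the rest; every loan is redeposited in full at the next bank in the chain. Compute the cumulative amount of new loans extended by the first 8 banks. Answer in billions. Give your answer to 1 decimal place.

Bank i lends (1 − rr)^i of the original deposit: Bank 1 lends 100·0.7850 = 78.5000, Bank 2 lends 100·0.7850² = 61.6225, and so on.
Summing a geometric series: total = 100·[0.7850·(1 − 0.7850^8) / (1 − 0.7850)] ≈ 312.4675 billion.

K312.5 billion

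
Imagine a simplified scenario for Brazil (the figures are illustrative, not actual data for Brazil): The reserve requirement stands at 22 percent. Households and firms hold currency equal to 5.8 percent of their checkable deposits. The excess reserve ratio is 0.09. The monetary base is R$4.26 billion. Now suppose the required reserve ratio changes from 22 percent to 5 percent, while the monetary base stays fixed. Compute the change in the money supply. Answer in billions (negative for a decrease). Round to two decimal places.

Initially m₁ = (1 + 0.058) / (0.22 + 0.09 + 0.058) = 2.8750, so M₁ = 2.8750 × 4.26 = 12.2475 billion.
After the change m₂ = (1 + 0.058) / (0.05 + 0.09 + 0.058) ≈ 5.3434, so M₂ = 5.3434 × 4.26 ≈ 22.7629 billion.
ΔM = M₂ − M₁ = 22.7629 − 12.2475 = 10.5154 billion.

R$10.52 billion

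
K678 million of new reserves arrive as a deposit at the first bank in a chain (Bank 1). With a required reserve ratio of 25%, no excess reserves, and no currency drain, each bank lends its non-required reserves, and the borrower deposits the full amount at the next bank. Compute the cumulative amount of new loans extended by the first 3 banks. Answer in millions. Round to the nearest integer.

Bank i lends (1 − rr)^i of the original deposit: Bank 1 lends 678·0.7500 = 508.5000, Bank 2 lends 678·0.7500² = 381.3750, and so on.
Summing a geometric series: total = 678·[0.7500·(1 − 0.7500^3) / (1 − 0.7500)] ≈ 1175.9062 million.

K1176 million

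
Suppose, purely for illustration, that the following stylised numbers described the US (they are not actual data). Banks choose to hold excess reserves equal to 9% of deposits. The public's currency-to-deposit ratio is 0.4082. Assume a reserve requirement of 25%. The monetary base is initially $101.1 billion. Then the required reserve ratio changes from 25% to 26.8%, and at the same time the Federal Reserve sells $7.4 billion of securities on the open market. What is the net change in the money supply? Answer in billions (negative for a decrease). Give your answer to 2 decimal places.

-18.07 billion

Before: m₁ = (1 + 0.4082) / (0.25 + 0.09 + 0.4082) ≈ 1.882117, MB₁ = 101.1, so M₁ = 1.882117 × 101.1 ≈ 190.282 billion.
After: m₂ = (1 + 0.4082) / (0.268 + 0.09 + 0.4082) ≈ 1.837901, MB₂ = 101.1 − 7.4 = 93.7, so M₂ = 1.837901 × 93.7 ≈ 172.2113 billion.
ΔM = M₂ − M₁ = 172.2113 − 190.282 = -18.0707 billion.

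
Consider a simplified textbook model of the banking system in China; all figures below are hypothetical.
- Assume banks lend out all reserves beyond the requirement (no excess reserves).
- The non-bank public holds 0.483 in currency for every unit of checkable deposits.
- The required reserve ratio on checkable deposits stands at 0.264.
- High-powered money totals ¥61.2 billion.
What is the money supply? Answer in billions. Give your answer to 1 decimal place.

The money multiplier is m = (1 + c) / (rr + c) = (1 + 0.483) / (0.264 + 0.483) ≈ 1.9853.
So M = m × MB = 1.9853 × 61.2 ≈ 121.5004 billion.

¥121.5 billion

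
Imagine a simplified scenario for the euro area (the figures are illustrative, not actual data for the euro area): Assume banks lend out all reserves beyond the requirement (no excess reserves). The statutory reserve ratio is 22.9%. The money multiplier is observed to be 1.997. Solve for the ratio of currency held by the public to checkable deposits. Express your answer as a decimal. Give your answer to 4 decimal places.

0.5443

Using m = 1.997. From m = (1 + c)/(c + rr + e), rearranging gives 1 + c = m·(c + rr + e), so c·(1 − m) = m·(rr + e) − 1.
Hence c = [m·(rr + e) − 1]/(1 − m) = [1.997 × (0.229 + 0) − 1] / (1 − 1.997) ≈ 0.544320.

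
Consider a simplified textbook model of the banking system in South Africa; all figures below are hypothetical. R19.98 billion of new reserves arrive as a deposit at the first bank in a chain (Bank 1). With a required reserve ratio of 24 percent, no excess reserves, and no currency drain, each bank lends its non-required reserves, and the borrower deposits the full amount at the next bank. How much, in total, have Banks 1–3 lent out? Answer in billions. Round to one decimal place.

Bank i lends (1 − rr)^i of the original deposit: Bank 1 lends 19.98·0.7600 = 15.1848, Bank 2 lends 19.98·0.7600² ≈ 11.5404, and so on.
Summing a geometric series: total = 19.98·[0.7600·(1 − 0.7600^3) / (1 − 0.7600)] ≈ 35.4960 billion.

R35.5 billion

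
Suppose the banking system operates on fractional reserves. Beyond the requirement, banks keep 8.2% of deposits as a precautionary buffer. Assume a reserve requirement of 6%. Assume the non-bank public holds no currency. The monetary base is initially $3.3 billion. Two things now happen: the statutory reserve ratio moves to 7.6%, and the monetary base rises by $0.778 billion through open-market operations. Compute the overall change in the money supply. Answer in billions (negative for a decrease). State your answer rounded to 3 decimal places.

Before: m₁ = 1 / (0.06 + 0.082) ≈ 7.04225, MB₁ = 3.3, so M₁ = 7.04225 × 3.3 ≈ 23.2394 billion.
After: m₂ = 1 / (0.076 + 0.082) ≈ 6.32911, MB₂ = 3.3 + 0.778 = 4.078, so M₂ = 6.32911 × 4.078 ≈ 25.8101 billion.
ΔM = M₂ − M₁ = 25.8101 − 23.2394 = 2.5707 billion.

$2.571 billion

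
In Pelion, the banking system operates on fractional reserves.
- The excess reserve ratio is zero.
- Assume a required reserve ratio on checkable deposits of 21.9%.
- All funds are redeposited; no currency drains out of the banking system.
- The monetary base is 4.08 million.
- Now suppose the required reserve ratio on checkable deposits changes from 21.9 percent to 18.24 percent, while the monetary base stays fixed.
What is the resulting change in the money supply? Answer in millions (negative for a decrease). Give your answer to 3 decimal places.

3.738 million

Initially m₁ = 1 / (0.219) ≈ 4.56621, so M₁ = 4.56621 × 4.08 ≈ 18.6301 million.
After the change m₂ = 1 / (0.1824) ≈ 5.48246, so M₂ = 5.48246 × 4.08 ≈ 22.3684 million.
ΔM = M₂ − M₁ = 22.3684 − 18.6301 = 3.7383 million.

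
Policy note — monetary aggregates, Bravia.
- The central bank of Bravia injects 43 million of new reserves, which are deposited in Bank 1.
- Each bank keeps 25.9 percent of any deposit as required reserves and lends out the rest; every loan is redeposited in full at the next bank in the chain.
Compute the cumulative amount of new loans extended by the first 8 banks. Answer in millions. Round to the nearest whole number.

Bank i lends (1 − rr)^i of the original deposit: Bank 1 lends 43·0.7410 = 31.8630, Bank 2 lends 43·0.7410² ≈ 23.6105, and so on.
Summing a geometric series: total = 43·[0.7410·(1 − 0.7410^8) / (1 − 0.7410)] ≈ 111.8408 million.

112 million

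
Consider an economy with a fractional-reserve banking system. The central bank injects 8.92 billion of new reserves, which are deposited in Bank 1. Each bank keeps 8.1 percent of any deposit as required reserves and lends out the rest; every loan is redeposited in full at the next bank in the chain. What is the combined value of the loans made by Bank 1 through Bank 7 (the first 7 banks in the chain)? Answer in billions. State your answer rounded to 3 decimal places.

45.176 billion

Bank i lends (1 − rr)^i of the original deposit: Bank 1 lends 8.92·0.9190 ≈ 8.1975, Bank 2 lends 8.92·0.9190² ≈ 7.5335, and so on.
Summing a geometric series: total = 8.92·[0.9190·(1 − 0.9190^7) / (1 − 0.9190)] ≈ 45.1756 billion.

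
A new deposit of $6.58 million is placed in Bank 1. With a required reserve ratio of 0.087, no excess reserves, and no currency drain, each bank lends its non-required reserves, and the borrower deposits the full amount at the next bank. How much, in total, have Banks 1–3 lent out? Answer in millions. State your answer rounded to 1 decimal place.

$16.5 million

Bank i lends (1 − rr)^i of the original deposit: Bank 1 lends 6.58·0.9130 ≈ 6.0075, Bank 2 lends 6.58·0.9130² ≈ 5.4849, and so on.
Summing a geometric series: total = 6.58·[0.9130·(1 − 0.9130^3) / (1 − 0.9130)] ≈ 16.5001 million.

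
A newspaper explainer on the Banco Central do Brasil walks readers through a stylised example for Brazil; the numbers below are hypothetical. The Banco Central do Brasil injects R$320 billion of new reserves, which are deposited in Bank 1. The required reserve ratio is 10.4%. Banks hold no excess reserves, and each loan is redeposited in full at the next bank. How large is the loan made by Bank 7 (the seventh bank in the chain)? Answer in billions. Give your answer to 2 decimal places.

Each bank lends a fraction (1 − rr) = 0.8960 of the deposit it receives, so Bank 7 receives 320·0.8960^6 and lends 320·0.8960^7 ≈ 148.3563 billion.

R$148.36 billion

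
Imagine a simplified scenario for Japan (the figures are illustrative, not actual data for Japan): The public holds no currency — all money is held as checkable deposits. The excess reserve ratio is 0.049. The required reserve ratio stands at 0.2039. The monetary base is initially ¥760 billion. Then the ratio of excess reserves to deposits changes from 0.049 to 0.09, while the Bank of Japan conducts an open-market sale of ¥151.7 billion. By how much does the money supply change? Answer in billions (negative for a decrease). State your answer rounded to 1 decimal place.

-935.4 billion

Before: m₁ = 1 / (0.2039 + 0.049) ≈ 3.95413, MB₁ = 760, so M₁ = 3.95413 × 760 = 3005.1388 billion.
After: m₂ = 1 / (0.2039 + 0.09) ≈ 3.40252, MB₂ = 760 − 151.7 = 608.3, so M₂ = 3.40252 × 608.3 ≈ 2069.7529 billion.
ΔM = M₂ − M₁ = 2069.7529 − 3005.1388 = -935.3859 billion.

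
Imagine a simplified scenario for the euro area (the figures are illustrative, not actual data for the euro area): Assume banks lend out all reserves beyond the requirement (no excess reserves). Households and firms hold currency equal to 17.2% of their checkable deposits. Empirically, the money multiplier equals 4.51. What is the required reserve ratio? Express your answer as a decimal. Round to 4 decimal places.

Using m = 4.51. Since m = (1 + c)/(c + rr + e), the denominator satisfies c + rr + e = (1 + c)/m = (1 + 0.172) / 4.51 ≈ 0.259867.
With c = 0.172 and e = 0, the required reserve ratio is 0.259867 − 0.172 − 0 = 0.087867.

0.0879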